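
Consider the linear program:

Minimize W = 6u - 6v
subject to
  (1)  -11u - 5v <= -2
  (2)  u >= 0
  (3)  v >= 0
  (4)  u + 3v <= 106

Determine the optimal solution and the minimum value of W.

Corner points and W = 6u - 6v:
  (0, 2/5) → W = -12/5
  (2/11, 0) → W = 12/11
  (0, 106/3) → W = -212
  (106, 0) → W = 636

The optimum lies where u = 0 and u + 3v = 106.
Solving simultaneously gives u = 0, v = 106/3.

u = 0, v = 106/3, minimum W = -212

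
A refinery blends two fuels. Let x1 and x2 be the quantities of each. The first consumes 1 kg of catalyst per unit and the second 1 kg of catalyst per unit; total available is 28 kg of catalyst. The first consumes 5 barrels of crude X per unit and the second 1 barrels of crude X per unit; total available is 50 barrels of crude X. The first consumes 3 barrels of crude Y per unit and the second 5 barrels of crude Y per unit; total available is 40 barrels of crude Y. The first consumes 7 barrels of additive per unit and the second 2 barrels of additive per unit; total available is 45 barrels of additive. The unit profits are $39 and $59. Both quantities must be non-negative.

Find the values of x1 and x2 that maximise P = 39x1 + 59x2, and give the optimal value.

x1 = 5, x2 = 5, maximum P = 490

Corner points and P = 39x1 + 59x2:
  (0, 0) → P = 0
  (0, 8) → P = 472
  (45/7, 0) → P = 1755/7
  (5, 5) → P = 490

The binding constraints are 3x1 + 5x2 = 40 and 7x1 + 2x2 = 45.
Solving simultaneously gives x1 = 5, x2 = 5.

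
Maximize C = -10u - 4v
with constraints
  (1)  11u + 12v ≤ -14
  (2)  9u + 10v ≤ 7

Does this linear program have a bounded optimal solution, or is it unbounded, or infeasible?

From the feasible point (-112, 203/2), moving in the direction (-10, 9) keeps every constraint satisfied while C increases without bound.

unbounded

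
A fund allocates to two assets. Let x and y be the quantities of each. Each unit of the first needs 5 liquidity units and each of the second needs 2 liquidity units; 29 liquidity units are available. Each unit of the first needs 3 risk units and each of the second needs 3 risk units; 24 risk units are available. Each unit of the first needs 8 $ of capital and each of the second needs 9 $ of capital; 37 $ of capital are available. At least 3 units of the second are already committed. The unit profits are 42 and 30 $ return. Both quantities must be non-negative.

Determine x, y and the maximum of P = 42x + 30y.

x = 5/4, y = 3, maximum P = 285/2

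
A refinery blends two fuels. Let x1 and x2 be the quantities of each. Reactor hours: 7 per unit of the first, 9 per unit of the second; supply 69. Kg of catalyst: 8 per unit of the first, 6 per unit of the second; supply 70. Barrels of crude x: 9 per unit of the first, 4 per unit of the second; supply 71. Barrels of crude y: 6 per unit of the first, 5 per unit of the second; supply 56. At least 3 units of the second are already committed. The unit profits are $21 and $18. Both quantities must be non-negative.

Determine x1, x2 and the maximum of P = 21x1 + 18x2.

x1 = 6, x2 = 3, maximum P = 180

Extreme points and P = 21x1 + 18x2:
  (0, 23/3) → P = 138
  (0, 3) → P = 54
  (6, 3) → P = 180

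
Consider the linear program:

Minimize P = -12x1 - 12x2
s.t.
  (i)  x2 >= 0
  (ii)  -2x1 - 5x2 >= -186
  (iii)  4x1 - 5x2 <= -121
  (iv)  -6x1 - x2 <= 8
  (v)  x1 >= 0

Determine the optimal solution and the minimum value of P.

x1 = 65/6, x2 = 493/15, minimum P = -2622/5

Feasible corners and P = -12x1 - 12x2:
  (65/6, 493/15) → P = -2622/5
  (0, 186/5) → P = -2232/5
  (0, 121/5) → P = -1452/5

The binding constraints are -2x1 - 5x2 = -186 and 4x1 - 5x2 = -121.
Solving simultaneously gives x1 = 65/6, x2 = 493/15.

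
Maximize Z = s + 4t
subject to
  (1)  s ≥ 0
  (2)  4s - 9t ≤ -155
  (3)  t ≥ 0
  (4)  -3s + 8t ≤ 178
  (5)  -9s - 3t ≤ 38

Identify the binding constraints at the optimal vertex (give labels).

Feasible corners and Z = s + 4t:
  (0, 155/9) → Z = 620/9
  (0, 89/4) → Z = 89
  (362/5, 247/5) → Z = 270

The maximum is at (362/5, 247/5). Substituting into each constraint, equality holds for (2) and (4); the remaining constraints have slack.

(2) and (4)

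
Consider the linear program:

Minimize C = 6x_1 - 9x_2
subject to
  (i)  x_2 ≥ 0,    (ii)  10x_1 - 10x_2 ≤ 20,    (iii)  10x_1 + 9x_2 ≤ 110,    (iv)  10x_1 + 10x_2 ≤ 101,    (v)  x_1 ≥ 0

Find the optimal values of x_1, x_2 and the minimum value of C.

x_1 = 0, x_2 = 101/10, minimum C = -909/10

Extreme points and C = 6x_1 - 9x_2:
  (2, 0) → C = 12
  (0, 0) → C = 0
  (121/20, 81/20) → C = -3/20
  (0, 101/10) → C = -909/10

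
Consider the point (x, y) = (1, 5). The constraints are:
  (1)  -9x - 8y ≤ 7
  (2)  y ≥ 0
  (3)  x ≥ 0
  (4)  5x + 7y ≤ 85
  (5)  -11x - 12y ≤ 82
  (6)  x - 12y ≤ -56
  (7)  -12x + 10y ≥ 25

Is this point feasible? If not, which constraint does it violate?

feasible

(1): -49 ≤ 7 ✓
(2): 5 ≥ 0 ✓
(3): 1 ≥ 0 ✓
(4): 40 ≤ 85 ✓
(5): -71 ≤ 82 ✓
(6): -59 ≤ -56 ✓
(7): 38 ≥ 25 ✓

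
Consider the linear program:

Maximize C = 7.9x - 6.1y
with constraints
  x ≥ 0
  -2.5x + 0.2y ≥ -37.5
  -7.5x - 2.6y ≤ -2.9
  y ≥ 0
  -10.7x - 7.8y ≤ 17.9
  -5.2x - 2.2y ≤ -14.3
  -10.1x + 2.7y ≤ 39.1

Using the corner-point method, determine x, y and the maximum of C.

Corner points and C = 7.9x - 6.1y:
  (0, 13/2) → C = -793/20
  (0, 391/27) → C = -23851/270
  (15, 0) → C = 237/2
  (10907/473, 47650/473) → C = -2044997/4730
  (11/4, 0) → C = 869/40

The binding constraints are -2.5x + 0.2y = -37.5 and y = 0.
Solving simultaneously gives x = 15, y = 0.

x = 15, y = 0, maximum C = 118.5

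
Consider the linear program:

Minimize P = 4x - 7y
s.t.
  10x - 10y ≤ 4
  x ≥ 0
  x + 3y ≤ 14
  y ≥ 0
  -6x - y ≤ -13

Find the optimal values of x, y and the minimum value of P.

x = 25/17, y = 71/17, minimum P = -397/17

Feasible corners and P = 4x - 7y:
  (19/5, 17/5) → P = -43/5
  (67/35, 53/35) → P = -103/35
  (25/17, 71/17) → P = -397/17

The optimum lies where x + 3y = 14 and -6x - y = -13.
Solving simultaneously gives x = 25/17, y = 71/17.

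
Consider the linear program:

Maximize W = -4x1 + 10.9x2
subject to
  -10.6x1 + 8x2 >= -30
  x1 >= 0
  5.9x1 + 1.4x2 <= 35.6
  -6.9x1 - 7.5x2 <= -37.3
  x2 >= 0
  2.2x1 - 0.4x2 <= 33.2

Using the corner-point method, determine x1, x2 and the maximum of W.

Corner points and W = -4x1 + 10.9x2:
  (8170/1551, 5009/1551) → W = 219181/15510
  (5234/1347, 9419/6735) → W = -20129/67350
  (0, 178/7) → W = 9701/35
  (0, 373/75) → W = 40657/750

At the optimal vertex, x1 = 0 and 5.9x1 + 1.4x2 = 35.6.
Solving simultaneously gives x1 = 0, x2 = 178/7.

x1 = 0, x2 = 178/7, maximum W = 9701/35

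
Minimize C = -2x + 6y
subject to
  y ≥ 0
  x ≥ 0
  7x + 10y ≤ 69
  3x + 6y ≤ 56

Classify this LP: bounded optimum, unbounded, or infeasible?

Extreme points and C = -2x + 6y:
  (0, 0) → C = 0
  (69/7, 0) → C = -138/7
  (0, 69/10) → C = 207/5
The feasible region has finitely many vertices and no improving ray; the minimum is -138/7 at (69/7, 0).

bounded optimum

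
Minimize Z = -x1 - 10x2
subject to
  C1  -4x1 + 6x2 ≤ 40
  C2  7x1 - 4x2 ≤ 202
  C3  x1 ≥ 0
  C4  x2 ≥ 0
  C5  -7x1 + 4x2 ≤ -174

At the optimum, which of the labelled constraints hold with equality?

Vertices and Z = -x1 - 10x2:
  (686/13, 544/13) → Z = -6126/13
  (602/13, 488/13) → Z = -5482/13
  (202/7, 0) → Z = -202/7
  (174/7, 0) → Z = -174/7

The minimum is at (686/13, 544/13). Substituting into each constraint, equality holds for C1 and C2; the remaining constraints have slack.

C1 and C2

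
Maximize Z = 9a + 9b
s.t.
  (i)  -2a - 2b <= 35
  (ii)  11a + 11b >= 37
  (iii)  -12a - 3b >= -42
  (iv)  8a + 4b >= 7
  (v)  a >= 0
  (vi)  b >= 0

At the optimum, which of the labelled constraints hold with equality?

(iii) and (v)

Vertices and Z = 9a + 9b:
  (0, 37/11) → Z = 333/11
  (37/11, 0) → Z = 333/11
  (0, 14) → Z = 126
  (7/2, 0) → Z = 63/2

The maximum is at (0, 14). Substituting into each constraint, equality holds for (iii) and (v); the remaining constraints have slack.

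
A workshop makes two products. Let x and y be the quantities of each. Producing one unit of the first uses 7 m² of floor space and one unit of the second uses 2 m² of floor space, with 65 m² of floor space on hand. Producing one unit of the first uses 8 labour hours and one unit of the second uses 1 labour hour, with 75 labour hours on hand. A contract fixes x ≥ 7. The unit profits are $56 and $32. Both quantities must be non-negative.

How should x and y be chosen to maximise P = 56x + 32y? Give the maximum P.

Extreme points and P = 56x + 32y:
  (65/7, 0) → P = 520
  (7, 0) → P = 392
  (7, 8) → P = 648

The binding constraints are 7x + 2y = 65 and x = 7.
Solving simultaneously gives x = 7, y = 8.

x = 7, y = 8, maximum P = 648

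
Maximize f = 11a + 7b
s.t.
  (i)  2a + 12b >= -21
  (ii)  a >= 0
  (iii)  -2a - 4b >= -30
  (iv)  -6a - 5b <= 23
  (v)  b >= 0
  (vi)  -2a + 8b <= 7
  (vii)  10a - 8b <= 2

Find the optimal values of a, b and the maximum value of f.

Corner points and f = 11a + 7b:
  (0, 0) → f = 0
  (0, 7/8) → f = 49/8
  (1/5, 0) → f = 11/5
  (9/8, 37/32) → f = 655/32

The optimum lies where -2a + 8b = 7 and 10a - 8b = 2.
Solving simultaneously gives a = 9/8, b = 37/32.

a = 9/8, b = 37/32, maximum f = 655/32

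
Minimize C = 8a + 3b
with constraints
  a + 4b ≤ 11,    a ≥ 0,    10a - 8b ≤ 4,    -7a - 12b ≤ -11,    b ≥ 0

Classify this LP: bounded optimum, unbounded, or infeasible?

bounded optimum

Feasible corners and C = 8a + 3b:
  (0, 11/4) → C = 33/4
  (13/6, 53/24) → C = 575/24
  (0, 11/12) → C = 11/4
  (17/22, 41/88) → C = 667/88
The feasible region has finitely many vertices and no improving ray; the minimum is 11/4 at (0, 11/12).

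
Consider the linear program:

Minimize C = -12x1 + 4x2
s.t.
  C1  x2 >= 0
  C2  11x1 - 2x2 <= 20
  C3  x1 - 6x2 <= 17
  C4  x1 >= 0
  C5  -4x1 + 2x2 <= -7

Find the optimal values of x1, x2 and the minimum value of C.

x1 = 20/11, x2 = 0, minimum C = -240/11

Corner points and C = -12x1 + 4x2:
  (20/11, 0) → C = -240/11
  (7/4, 0) → C = -21
  (13/7, 3/14) → C = -150/7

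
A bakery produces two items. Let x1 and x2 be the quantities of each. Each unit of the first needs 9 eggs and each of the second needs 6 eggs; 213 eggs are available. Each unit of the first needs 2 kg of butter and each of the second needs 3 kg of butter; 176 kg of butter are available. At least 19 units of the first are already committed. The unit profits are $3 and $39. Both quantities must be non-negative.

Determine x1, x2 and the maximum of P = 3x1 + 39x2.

Corner points and P = 3x1 + 39x2:
  (71/3, 0) → P = 71
  (19, 0) → P = 57
  (19, 7) → P = 330

The optimum lies where 9x1 + 6x2 = 213 and x1 = 19.
Solving simultaneously gives x1 = 19, x2 = 7.

x1 = 19, x2 = 7, maximum P = 330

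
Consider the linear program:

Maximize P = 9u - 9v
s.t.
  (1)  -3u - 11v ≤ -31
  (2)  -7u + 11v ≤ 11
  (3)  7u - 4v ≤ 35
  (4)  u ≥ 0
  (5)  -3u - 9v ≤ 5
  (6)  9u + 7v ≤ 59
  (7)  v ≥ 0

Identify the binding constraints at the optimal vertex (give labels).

Feasible corners and P = 9u - 9v:
  (2, 25/11) → P = -27/11
  (72/13, 17/13) → P = 495/13
  (143/37, 128/37) → P = 135/37

The maximum is at (72/13, 17/13). Substituting into each constraint, equality holds for (1) and (6); the remaining constraints have slack.

(1) and (6)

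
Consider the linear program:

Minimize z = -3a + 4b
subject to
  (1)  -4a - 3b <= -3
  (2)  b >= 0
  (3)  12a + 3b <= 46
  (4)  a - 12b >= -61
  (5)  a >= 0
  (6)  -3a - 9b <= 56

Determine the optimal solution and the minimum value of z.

a = 23/6, b = 0, minimum z = -23/2

Corner points and z = -3a + 4b:
  (3/4, 0) → z = -9/4
  (0, 1) → z = 4
  (23/6, 0) → z = -23/2
  (123/49, 778/147) → z = 2005/147
  (0, 61/12) → z = 61/3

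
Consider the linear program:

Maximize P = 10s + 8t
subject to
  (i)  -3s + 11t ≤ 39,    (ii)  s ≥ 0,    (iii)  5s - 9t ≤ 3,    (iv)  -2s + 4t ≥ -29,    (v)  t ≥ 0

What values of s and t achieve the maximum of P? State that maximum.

s = 96/7, t = 51/7, maximum P = 1368/7

The optimum lies where -3s + 11t = 39 and 5s - 9t = 3.
Solving simultaneously gives s = 96/7, t = 51/7.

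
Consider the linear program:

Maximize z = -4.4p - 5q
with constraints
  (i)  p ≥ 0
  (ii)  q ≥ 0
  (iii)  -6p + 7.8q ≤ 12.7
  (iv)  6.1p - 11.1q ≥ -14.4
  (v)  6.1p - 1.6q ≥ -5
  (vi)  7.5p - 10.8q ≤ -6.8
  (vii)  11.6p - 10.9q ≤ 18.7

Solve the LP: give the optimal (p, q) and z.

At the optimal vertex, p = 0 and 7.5p - 10.8q = -6.8.
Solving simultaneously gives p = 0, q = 17/27.

p = 0, q = 17/27, maximum z = -85/27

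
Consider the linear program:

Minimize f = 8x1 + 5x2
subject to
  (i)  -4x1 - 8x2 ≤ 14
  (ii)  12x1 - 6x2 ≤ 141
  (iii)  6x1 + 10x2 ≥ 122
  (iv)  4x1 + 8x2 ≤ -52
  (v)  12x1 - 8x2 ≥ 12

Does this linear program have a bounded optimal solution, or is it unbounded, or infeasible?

Constraints -4x1 - 8x2 ≤ 14 and 4x1 + 8x2 ≤ -52 have parallel boundaries but demand opposite sides — no point can satisfy both, so the region is empty.

infeasible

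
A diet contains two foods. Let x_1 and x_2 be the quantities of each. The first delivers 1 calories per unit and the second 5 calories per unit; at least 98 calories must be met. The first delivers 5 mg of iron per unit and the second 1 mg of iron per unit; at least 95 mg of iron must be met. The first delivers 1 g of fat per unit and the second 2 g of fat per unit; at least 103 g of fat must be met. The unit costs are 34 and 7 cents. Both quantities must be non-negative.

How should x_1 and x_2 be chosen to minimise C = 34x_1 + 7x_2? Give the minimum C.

Corner points and C = 34x_1 + 7x_2:
  (0, 95) → C = 665
  (103, 0) → C = 3502
  (29/3, 140/3) → C = 1966/3
The feasible region is unbounded (it extends along (0, 1), (1, 0)), but C strictly increases along every unbounded feasible direction, so there is no improving ray and the minimum is attained at a vertex.

The binding constraints are 5x_1 + x_2 = 95 and x_1 + 2x_2 = 103.
Solving simultaneously gives x_1 = 29/3, x_2 = 140/3.

x_1 = 29/3, x_2 = 140/3, minimum C = 1966/3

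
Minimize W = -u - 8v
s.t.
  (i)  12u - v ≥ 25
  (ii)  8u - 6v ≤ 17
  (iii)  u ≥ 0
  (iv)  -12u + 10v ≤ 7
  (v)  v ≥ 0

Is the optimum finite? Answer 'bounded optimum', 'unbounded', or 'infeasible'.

bounded optimum

Vertices and W = -u - 8v:
  (257/108, 32/9) → W = -3329/108
  (25/12, 0) → W = -25/12
  (53/2, 65/2) → W = -573/2
  (17/8, 0) → W = -17/8
The feasible region has finitely many vertices and no improving ray; the minimum is -573/2 at (53/2, 65/2).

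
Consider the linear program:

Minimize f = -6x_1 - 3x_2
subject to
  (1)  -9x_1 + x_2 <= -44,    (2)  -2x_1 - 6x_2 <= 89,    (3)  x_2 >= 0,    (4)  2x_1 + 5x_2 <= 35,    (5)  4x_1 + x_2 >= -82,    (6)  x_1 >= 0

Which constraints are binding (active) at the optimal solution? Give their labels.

Corner points and f = -6x_1 - 3x_2:
  (44/9, 0) → f = -88/3
  (255/47, 227/47) → f = -2211/47
  (35/2, 0) → f = -105

The minimum is at (35/2, 0). Substituting into each constraint, equality holds for (3) and (4); the remaining constraints have slack.

(3) and (4)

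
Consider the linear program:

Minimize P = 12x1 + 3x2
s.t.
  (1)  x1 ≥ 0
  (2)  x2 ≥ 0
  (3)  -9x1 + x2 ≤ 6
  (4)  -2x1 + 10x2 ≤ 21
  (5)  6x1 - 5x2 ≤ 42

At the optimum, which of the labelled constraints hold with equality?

Extreme points and P = 12x1 + 3x2:
  (0, 0) → P = 0
  (0, 21/10) → P = 63/10
  (7, 0) → P = 84
  (21/2, 21/5) → P = 693/5

The minimum is at (0, 0). Substituting into each constraint, equality holds for (1) and (2); the remaining constraints have slack.

(1) and (2)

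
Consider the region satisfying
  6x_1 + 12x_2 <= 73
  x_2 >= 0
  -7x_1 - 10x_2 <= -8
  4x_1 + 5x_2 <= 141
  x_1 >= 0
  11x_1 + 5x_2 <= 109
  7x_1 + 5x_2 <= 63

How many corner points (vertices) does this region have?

Of the 21 pairwise boundary intersections, those satisfying every inequality are:
  (0, 73/12)
  (391/54, 133/54)
  (8/7, 0)
  (9, 0)
  (0, 4/5)

5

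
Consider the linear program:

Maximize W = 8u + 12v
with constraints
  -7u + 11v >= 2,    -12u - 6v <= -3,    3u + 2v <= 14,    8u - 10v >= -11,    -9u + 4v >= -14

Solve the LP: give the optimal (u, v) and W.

At the optimal vertex, 3u + 2v = 14 and 8u - 10v = -11.
Solving simultaneously gives u = 59/23, v = 145/46.

u = 59/23, v = 145/46, maximum W = 1342/23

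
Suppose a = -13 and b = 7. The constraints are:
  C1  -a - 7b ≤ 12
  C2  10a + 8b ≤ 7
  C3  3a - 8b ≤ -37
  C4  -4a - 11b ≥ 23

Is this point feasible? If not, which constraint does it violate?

not feasible — violates C4

Constraint C4: -4a - 11b = -25, which is not ≥ 23. All other constraints are satisfied.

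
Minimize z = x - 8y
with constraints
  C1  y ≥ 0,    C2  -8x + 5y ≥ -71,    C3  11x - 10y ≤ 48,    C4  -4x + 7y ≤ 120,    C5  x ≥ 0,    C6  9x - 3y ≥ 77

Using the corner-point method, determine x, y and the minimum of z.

Vertices and z = x - 8y:
  (94/5, 397/25) → z = -2706/25
  (1097/36, 311/9) → z = -8855/36
  (626/57, 415/57) → z = -898/19
  (899/51, 1388/51) → z = -10205/51

x = 1097/36, y = 311/9, minimum z = -8855/36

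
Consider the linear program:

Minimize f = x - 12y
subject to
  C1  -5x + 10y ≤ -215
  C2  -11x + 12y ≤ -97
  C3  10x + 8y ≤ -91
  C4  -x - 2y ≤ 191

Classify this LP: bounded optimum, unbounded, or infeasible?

Corner points and f = x - 12y:
  (-161/5, -188/5) → f = 419
  (81/14, -521/28) → f = 3207/14
  (-1049/17, -1099/17) → f = 12139/17
  (673/6, -1819/12) → f = 11587/6
The feasible region has finitely many vertices and no improving ray; the minimum is 3207/14 at (81/14, -521/28).

bounded optimum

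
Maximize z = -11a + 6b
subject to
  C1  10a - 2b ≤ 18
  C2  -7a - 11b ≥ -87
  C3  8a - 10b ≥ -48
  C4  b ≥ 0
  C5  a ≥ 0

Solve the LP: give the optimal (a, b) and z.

a = 0, b = 24/5, maximum z = 144/5

Feasible corners and z = -11a + 6b:
  (3, 6) → z = 3
  (9/5, 0) → z = -99/5
  (171/79, 516/79) → z = 1215/79
  (0, 24/5) → z = 144/5
  (0, 0) → z = 0

The binding constraints are 8a - 10b = -48 and a = 0.
Solving simultaneously gives a = 0, b = 24/5.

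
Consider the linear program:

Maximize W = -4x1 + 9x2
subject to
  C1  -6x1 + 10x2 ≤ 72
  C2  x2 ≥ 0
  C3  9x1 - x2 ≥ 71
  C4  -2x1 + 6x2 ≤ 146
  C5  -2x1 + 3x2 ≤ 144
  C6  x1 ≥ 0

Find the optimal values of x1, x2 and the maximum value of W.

x1 = 257/4, x2 = 183/4, maximum W = 619/4

Extreme points and W = -4x1 + 9x2:
  (391/42, 179/14) → W = 467/6
  (257/4, 183/4) → W = 619/4
  (71/9, 0) → W = -284/9
The feasible region is unbounded (it extends along (3, 1), (1, 0)), but W strictly decreases along every unbounded feasible direction, so there is no improving ray and the maximum is attained at a vertex.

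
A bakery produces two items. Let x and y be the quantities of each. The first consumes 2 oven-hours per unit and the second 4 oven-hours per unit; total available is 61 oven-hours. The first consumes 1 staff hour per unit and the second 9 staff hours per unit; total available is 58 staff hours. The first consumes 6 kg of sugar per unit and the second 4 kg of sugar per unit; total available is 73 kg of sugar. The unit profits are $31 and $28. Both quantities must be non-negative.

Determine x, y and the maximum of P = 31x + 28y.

x = 17/2, y = 11/2, maximum P = 835/2

Feasible corners and P = 31x + 28y:
  (0, 0) → P = 0
  (0, 58/9) → P = 1624/9
  (73/6, 0) → P = 2263/6
  (17/2, 11/2) → P = 835/2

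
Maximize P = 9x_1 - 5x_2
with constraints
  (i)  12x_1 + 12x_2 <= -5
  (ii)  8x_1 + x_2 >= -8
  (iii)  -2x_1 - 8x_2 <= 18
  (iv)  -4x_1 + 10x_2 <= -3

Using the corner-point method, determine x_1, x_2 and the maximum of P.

x_1 = 22/9, x_2 = -103/36, maximum P = 1307/36

Feasible corners and P = 9x_1 - 5x_2:
  (22/9, -103/36) → P = 1307/36
  (-1/12, -1/3) → P = 11/12
  (-23/31, -64/31) → P = 113/31
  (-11/12, -2/3) → P = -59/12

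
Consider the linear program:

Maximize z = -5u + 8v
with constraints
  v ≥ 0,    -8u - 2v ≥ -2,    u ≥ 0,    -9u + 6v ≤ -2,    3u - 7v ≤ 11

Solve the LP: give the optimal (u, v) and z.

u = 8/33, v = 1/33, maximum z = -32/33

Corner points and z = -5u + 8v:
  (1/4, 0) → z = -5/4
  (2/9, 0) → z = -10/9
  (8/33, 1/33) → z = -32/33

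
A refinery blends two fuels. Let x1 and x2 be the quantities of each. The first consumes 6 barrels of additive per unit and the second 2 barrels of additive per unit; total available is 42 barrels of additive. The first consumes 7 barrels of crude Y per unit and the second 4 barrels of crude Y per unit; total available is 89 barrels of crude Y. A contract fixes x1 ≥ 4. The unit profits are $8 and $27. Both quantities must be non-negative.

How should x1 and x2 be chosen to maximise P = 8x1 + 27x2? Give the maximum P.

Corner points and P = 8x1 + 27x2:
  (7, 0) → P = 56
  (4, 0) → P = 32
  (4, 9) → P = 275

At the optimal vertex, 6x1 + 2x2 = 42 and x1 = 4.
Solving simultaneously gives x1 = 4, x2 = 9.

x1 = 4, x2 = 9, maximum P = 275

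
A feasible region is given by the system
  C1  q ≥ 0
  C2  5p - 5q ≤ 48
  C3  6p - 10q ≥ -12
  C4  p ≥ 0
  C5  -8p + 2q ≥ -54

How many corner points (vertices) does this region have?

4

Intersecting each pair of boundary lines and keeping only the points that satisfy every inequality leaves:
  (0, 0)
  (27/4, 0)
  (0, 6/5)
  (141/17, 105/17)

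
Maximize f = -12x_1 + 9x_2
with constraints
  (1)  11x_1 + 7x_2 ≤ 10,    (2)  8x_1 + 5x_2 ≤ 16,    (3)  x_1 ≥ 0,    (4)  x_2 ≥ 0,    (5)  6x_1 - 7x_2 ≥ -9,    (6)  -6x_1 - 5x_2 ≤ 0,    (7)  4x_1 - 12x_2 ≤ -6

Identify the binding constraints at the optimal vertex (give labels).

(3) and (5)

Corner points and f = -12x_1 + 9x_2:
  (1/17, 159/119) → f = 1347/119
  (39/80, 53/80) → f = 9/80
  (0, 9/7) → f = 81/7
  (0, 1/2) → f = 9/2

The maximum is at (0, 9/7). Substituting into each constraint, equality holds for (3) and (5); the remaining constraints have slack.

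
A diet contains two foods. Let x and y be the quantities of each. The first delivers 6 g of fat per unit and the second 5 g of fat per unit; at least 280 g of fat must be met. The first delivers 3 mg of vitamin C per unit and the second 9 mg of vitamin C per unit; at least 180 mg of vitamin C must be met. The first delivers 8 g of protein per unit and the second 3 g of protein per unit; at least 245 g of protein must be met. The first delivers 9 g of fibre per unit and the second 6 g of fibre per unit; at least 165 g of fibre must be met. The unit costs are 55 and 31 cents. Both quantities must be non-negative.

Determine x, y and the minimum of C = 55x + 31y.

Extreme points and C = 55x + 31y:
  (0, 245/3) → C = 7595/3
  (60, 0) → C = 3300
  (540/13, 80/13) → C = 32180/13
  (35/2, 35) → C = 4095/2
The feasible region is unbounded (it extends along (0, 1), (1, 0)), but C strictly increases along every unbounded feasible direction, so there is no improving ray and the minimum is attained at a vertex.

At the optimal vertex, 6x + 5y = 280 and 8x + 3y = 245.
Solving simultaneously gives x = 35/2, y = 35.

x = 35/2, y = 35, minimum C = 4095/2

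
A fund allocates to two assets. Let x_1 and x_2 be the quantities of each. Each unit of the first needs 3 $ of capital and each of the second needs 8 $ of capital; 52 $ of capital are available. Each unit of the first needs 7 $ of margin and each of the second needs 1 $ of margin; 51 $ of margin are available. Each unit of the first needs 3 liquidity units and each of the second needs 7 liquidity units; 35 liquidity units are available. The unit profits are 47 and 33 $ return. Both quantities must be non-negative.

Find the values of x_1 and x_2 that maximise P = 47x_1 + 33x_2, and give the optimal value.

x_1 = 7, x_2 = 2, maximum P = 395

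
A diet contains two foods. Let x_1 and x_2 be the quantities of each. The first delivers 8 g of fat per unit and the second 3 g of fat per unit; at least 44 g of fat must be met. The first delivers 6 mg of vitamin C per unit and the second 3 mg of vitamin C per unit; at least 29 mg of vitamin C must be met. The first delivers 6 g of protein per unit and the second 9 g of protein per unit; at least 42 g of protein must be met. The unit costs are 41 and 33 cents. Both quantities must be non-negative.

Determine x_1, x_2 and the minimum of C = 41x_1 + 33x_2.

x_1 = 5, x_2 = 4/3, minimum C = 249

Extreme points and C = 41x_1 + 33x_2:
  (0, 44/3) → C = 484
  (7, 0) → C = 287
  (5, 4/3) → C = 249
The feasible region is unbounded (it extends along (0, 1), (1, 0)), but C strictly increases along every unbounded feasible direction, so there is no improving ray and the minimum is attained at a vertex.

The binding constraints are 8x_1 + 3x_2 = 44 and 6x_1 + 9x_2 = 42.
Solving simultaneously gives x_1 = 5, x_2 = 4/3.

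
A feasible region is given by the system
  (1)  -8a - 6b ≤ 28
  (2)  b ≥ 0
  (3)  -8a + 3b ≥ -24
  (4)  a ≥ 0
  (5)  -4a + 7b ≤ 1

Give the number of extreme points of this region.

Intersecting each pair of boundary lines and keeping only the points that satisfy every inequality leaves:
  (3, 0)
  (0, 0)
  (171/44, 26/11)
  (0, 1/7)

4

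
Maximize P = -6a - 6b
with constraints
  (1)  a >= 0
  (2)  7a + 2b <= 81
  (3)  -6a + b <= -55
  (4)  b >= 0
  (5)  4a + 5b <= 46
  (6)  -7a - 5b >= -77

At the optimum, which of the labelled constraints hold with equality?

(3) and (4)

Extreme points and P = -6a - 6b:
  (55/6, 0) → P = -55
  (321/34, 28/17) → P = -1131/17
  (11, 0) → P = -66
  (31/3, 14/15) → P = -338/5

The maximum is at (55/6, 0). Substituting into each constraint, equality holds for (3) and (4); the remaining constraints have slack.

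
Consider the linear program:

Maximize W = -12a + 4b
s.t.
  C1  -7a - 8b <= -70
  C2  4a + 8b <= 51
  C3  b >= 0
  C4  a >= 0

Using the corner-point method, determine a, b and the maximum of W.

The binding constraints are -7a - 8b = -70 and 4a + 8b = 51.
Solving simultaneously gives a = 19/3, b = 77/24.

a = 19/3, b = 77/24, maximum W = -379/6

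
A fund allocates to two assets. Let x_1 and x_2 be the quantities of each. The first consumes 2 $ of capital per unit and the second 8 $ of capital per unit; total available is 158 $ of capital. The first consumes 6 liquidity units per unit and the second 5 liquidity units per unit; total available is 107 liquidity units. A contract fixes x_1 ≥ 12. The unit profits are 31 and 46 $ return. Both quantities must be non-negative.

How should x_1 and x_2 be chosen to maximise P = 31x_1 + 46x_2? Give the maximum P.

x_1 = 12, x_2 = 7, maximum P = 694

Vertices and P = 31x_1 + 46x_2:
  (107/6, 0) → P = 3317/6
  (12, 0) → P = 372
  (12, 7) → P = 694

The binding constraints are 6x_1 + 5x_2 = 107 and x_1 = 12.
Solving simultaneously gives x_1 = 12, x_2 = 7.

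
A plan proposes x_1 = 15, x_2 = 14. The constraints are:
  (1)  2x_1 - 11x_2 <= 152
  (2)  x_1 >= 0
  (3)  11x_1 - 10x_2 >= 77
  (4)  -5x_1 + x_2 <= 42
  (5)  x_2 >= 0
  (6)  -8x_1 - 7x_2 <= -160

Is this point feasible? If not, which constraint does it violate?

not feasible — violates (3)

Constraint (3): 11x_1 - 10x_2 = 25, which is not ≥ 77. All other constraints are satisfied.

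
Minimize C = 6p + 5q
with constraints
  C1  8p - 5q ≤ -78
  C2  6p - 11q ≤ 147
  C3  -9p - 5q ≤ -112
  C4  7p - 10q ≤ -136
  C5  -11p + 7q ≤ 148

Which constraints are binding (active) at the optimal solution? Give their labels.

C1 and C3

Feasible corners and C = 6p + 5q:
  (2, 94/5) → C = 106
  (194, 326) → C = 2794
  (22/59, 1282/59) → C = 6542/59

The minimum is at (2, 94/5). Substituting into each constraint, equality holds for C1 and C3; the remaining constraints have slack.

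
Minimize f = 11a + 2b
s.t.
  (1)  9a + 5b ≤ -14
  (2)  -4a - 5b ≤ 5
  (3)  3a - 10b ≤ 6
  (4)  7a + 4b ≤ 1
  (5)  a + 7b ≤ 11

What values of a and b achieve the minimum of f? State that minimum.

Extreme points and f = 11a + 2b:
  (-9/5, 11/25) → f = -473/25
  (-153/58, 113/58) → f = -1457/58
  (-90/23, 49/23) → f = -892/23

The binding constraints are -4a - 5b = 5 and a + 7b = 11.
Solving simultaneously gives a = -90/23, b = 49/23.

a = -90/23, b = 49/23, minimum f = -892/23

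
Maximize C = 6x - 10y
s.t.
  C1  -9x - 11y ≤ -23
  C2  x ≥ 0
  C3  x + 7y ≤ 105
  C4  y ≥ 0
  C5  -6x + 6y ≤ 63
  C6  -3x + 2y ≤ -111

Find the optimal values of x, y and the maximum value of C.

x = 105, y = 0, maximum C = 630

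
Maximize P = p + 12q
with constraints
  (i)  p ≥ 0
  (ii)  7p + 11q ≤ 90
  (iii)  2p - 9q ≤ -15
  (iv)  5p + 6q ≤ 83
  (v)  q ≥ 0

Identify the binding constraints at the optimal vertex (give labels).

(i) and (ii)

Vertices and P = p + 12q:
  (0, 90/11) → P = 1080/11
  (0, 5/3) → P = 20
  (129/17, 57/17) → P = 813/17

The maximum is at (0, 90/11). Substituting into each constraint, equality holds for (i) and (ii); the remaining constraints have slack.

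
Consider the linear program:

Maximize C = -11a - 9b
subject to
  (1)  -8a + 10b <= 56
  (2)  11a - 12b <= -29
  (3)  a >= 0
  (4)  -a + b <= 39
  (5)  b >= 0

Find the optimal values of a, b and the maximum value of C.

a = 0, b = 29/12, maximum C = -87/4

The optimum lies where 11a - 12b = -29 and a = 0.
Solving simultaneously gives a = 0, b = 29/12.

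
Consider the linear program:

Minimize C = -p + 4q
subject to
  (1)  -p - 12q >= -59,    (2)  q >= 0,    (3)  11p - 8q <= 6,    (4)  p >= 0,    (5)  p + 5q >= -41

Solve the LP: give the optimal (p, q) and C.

p = 6/11, q = 0, minimum C = -6/11

Extreme points and C = -p + 4q:
  (136/35, 643/140) → C = 507/35
  (0, 59/12) → C = 59/3
  (6/11, 0) → C = -6/11
  (0, 0) → C = 0

The optimum lies where q = 0 and 11p - 8q = 6.
Solving simultaneously gives p = 6/11, q = 0.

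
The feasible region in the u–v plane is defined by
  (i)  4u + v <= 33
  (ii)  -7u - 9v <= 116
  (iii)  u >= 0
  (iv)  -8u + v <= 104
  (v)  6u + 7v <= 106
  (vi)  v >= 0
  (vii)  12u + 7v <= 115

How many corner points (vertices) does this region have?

5

The feasible vertices (each the meet of two boundaries and inside every other half-plane) are:
  (33/4, 0)
  (29/4, 4)
  (0, 106/7)
  (0, 0)
  (3/2, 97/7)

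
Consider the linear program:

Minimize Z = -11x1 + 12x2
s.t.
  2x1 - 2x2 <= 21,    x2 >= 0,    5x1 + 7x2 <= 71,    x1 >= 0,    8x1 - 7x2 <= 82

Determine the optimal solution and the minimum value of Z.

x1 = 41/4, x2 = 0, minimum Z = -451/4

Vertices and Z = -11x1 + 12x2:
  (0, 0) → Z = 0
  (41/4, 0) → Z = -451/4
  (0, 71/7) → Z = 852/7
  (153/13, 158/91) → Z = -9885/91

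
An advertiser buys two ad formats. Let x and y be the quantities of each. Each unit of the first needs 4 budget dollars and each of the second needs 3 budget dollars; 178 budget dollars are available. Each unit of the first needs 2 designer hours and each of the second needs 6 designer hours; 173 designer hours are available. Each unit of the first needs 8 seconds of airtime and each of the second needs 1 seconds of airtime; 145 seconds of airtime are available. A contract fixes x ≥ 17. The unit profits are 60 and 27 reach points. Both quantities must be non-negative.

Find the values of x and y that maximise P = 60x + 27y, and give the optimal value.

x = 17, y = 9, maximum P = 1263

The binding constraints are 8x + y = 145 and x = 17.
Solving simultaneously gives x = 17, y = 9.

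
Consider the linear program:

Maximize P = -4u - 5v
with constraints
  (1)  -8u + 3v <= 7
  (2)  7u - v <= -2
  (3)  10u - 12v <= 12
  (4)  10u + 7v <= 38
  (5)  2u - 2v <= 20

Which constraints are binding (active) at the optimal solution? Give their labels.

(1) and (3)

Vertices and P = -4u - 5v:
  (1/13, 33/13) → P = -13
  (-20/11, -83/33) → P = 655/33
  (-18/37, -52/37) → P = 332/37

The maximum is at (-20/11, -83/33). Substituting into each constraint, equality holds for (1) and (3); the remaining constraints have slack.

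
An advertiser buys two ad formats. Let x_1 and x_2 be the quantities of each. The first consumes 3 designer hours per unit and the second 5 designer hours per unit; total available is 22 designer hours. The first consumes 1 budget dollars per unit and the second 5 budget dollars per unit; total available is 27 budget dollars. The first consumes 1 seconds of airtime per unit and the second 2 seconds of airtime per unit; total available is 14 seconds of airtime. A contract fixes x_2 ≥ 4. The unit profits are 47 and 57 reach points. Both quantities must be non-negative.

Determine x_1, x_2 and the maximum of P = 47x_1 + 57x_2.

x_1 = 2/3, x_2 = 4, maximum P = 778/3

Feasible corners and P = 47x_1 + 57x_2:
  (0, 22/5) → P = 1254/5
  (0, 4) → P = 228
  (2/3, 4) → P = 778/3

The optimum lies where 3x_1 + 5x_2 = 22 and x_2 = 4.
Solving simultaneously gives x_1 = 2/3, x_2 = 4.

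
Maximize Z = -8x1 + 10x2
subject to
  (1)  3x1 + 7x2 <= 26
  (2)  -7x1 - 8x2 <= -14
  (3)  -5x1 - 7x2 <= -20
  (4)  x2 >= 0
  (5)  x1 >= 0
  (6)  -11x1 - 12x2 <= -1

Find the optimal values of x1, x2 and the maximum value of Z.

Corner points and Z = -8x1 + 10x2:
  (26/3, 0) → Z = -208/3
  (0, 26/7) → Z = 260/7
  (4, 0) → Z = -32
  (0, 20/7) → Z = 200/7

x1 = 0, x2 = 26/7, maximum Z = 260/7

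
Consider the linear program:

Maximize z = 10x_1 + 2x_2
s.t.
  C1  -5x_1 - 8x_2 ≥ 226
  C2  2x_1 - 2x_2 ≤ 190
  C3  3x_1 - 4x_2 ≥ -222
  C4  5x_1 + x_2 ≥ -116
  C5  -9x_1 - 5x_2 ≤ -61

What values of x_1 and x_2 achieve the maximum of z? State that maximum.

Vertices and z = 10x_1 + 2x_2:
  (534/13, -701/13) → z = 3938/13
  (1618/47, -2339/47) → z = 11502/47
  (268/7, -397/7) → z = 1886/7

The optimum lies where -5x_1 - 8x_2 = 226 and 2x_1 - 2x_2 = 190.
Solving simultaneously gives x_1 = 534/13, x_2 = -701/13.

x_1 = 534/13, x_2 = -701/13, maximum z = 3938/13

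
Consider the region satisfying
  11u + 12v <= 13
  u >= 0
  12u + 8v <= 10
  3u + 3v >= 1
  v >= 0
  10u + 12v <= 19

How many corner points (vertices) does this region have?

Pairwise boundary intersections that survive every other constraint:
  (0, 13/12)
  (2/7, 23/28)
  (0, 1/3)
  (5/6, 0)
  (1/3, 0)

5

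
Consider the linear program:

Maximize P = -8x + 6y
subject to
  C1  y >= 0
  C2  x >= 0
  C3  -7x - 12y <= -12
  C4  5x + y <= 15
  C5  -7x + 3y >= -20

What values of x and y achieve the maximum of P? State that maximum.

x = 0, y = 15, maximum P = 90

Extreme points and P = -8x + 6y:
  (12/7, 0) → P = -96/7
  (20/7, 0) → P = -160/7
  (0, 1) → P = 6
  (0, 15) → P = 90
  (65/22, 5/22) → P = -245/11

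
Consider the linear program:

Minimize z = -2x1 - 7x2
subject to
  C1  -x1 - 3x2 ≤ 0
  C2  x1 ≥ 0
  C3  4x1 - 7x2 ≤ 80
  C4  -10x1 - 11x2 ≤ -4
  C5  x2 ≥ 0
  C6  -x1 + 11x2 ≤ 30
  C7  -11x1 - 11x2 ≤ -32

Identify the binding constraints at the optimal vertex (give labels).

Corner points and z = -2x1 - 7x2:
  (20, 0) → z = -40
  (1090/37, 200/37) → z = -3580/37
  (32/11, 0) → z = -64/11
  (1/6, 181/66) → z = -1289/66

The minimum is at (1090/37, 200/37). Substituting into each constraint, equality holds for C3 and C6; the remaining constraints have slack.

C3 and C6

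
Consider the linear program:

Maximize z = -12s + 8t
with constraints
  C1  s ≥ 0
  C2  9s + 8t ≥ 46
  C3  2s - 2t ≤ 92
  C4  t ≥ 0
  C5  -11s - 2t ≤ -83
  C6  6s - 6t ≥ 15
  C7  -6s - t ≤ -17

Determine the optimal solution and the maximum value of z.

s = 88/13, t = 111/26, maximum z = -612/13

Corner points and z = -12s + 8t:
  (46, 0) → z = -552
  (83/11, 0) → z = -996/11
  (88/13, 111/26) → z = -612/13
The feasible region is unbounded (it extends along (1, 1)), but z strictly decreases along every unbounded feasible direction, so there is no improving ray and the maximum is attained at a vertex.

The binding constraints are -11s - 2t = -83 and 6s - 6t = 15.
Solving simultaneously gives s = 88/13, t = 111/26.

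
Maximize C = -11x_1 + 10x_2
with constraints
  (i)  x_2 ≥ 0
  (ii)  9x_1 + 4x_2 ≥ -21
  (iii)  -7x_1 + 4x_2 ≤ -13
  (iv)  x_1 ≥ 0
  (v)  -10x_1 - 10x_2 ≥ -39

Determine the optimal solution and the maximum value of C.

x_1 = 13/5, x_2 = 13/10, maximum C = -78/5

Feasible corners and C = -11x_1 + 10x_2:
  (13/7, 0) → C = -143/7
  (39/10, 0) → C = -429/10
  (13/5, 13/10) → C = -78/5

The binding constraints are -7x_1 + 4x_2 = -13 and -10x_1 - 10x_2 = -39.
Solving simultaneously gives x_1 = 13/5, x_2 = 13/10.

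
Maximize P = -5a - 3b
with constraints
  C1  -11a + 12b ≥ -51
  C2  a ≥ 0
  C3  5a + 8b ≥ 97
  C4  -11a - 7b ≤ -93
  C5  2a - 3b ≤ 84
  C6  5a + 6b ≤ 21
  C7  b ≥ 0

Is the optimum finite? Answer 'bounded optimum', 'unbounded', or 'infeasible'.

infeasible

The boundaries -11a + 12b = -51 and 5a + 8b = 97 meet at (393/37, 203/37), but that point violates 5a + 6b ≤ 21. Every candidate vertex is excluded by some other constraint, so the feasible region is empty.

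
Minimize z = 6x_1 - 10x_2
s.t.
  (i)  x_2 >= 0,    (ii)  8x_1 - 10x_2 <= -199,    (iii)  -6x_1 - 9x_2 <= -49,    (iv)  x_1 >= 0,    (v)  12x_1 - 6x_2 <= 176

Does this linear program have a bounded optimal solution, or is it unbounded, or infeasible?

unbounded

From the feasible point (0, 199/10), moving in the direction (0, 1) keeps every constraint satisfied while z decreases without bound.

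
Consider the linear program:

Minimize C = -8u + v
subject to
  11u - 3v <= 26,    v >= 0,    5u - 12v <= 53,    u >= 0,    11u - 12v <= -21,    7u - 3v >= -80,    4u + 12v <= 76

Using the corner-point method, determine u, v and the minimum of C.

Vertices and C = -8u + v:
  (0, 7/4) → C = 7/4
  (0, 19/3) → C = 19/3
  (11/3, 46/9) → C = -218/9

The optimum lies where 11u - 12v = -21 and 4u + 12v = 76.
Solving simultaneously gives u = 11/3, v = 46/9.

u = 11/3, v = 46/9, minimum C = -218/9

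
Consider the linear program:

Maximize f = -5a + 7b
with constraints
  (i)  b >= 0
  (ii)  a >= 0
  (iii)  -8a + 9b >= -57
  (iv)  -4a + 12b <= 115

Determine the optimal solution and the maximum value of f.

Corner points and f = -5a + 7b:
  (0, 0) → f = 0
  (57/8, 0) → f = -285/8
  (0, 115/12) → f = 805/12
  (573/20, 287/15) → f = -559/60

The optimum lies where a = 0 and -4a + 12b = 115.
Solving simultaneously gives a = 0, b = 115/12.

a = 0, b = 115/12, maximum f = 805/12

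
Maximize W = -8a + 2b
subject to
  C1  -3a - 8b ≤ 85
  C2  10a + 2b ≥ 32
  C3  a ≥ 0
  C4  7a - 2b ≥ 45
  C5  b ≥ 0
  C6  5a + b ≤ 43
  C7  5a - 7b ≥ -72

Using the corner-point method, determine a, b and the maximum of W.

Feasible corners and W = -8a + 2b:
  (45/7, 0) → W = -360/7
  (131/17, 76/17) → W = -896/17
  (43/5, 0) → W = -344/5

The binding constraints are 7a - 2b = 45 and b = 0.
Solving simultaneously gives a = 45/7, b = 0.

a = 45/7, b = 0, maximum W = -360/7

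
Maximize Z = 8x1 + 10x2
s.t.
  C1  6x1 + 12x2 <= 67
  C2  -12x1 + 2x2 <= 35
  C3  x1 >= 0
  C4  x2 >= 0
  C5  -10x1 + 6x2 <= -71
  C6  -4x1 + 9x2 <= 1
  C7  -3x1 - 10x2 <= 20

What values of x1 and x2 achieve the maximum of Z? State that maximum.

Feasible corners and Z = 8x1 + 10x2:
  (67/6, 0) → Z = 268/3
  (209/26, 61/39) → Z = 3118/39
  (71/10, 0) → Z = 284/5

The optimum lies where 6x1 + 12x2 = 67 and x2 = 0.
Solving simultaneously gives x1 = 67/6, x2 = 0.

x1 = 67/6, x2 = 0, maximum Z = 268/3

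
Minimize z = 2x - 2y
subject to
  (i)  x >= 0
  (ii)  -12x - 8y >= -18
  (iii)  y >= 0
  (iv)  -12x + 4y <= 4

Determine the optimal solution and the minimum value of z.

The optimum lies where -12x - 8y = -18 and -12x + 4y = 4.
Solving simultaneously gives x = 5/18, y = 11/6.

x = 5/18, y = 11/6, minimum z = -28/9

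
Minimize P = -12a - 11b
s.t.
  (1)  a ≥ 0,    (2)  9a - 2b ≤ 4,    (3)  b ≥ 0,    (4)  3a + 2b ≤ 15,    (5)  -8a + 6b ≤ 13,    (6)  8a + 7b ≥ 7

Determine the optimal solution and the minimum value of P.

a = 25/19, b = 149/38, minimum P = -2239/38

Extreme points and P = -12a - 11b:
  (0, 13/6) → P = -143/6
  (0, 1) → P = -11
  (25/19, 149/38) → P = -2239/38
  (42/79, 31/79) → P = -845/79

At the optimal vertex, 9a - 2b = 4 and -8a + 6b = 13.
Solving simultaneously gives a = 25/19, b = 149/38.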